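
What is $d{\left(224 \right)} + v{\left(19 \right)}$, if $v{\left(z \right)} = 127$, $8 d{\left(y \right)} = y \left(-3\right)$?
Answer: $43$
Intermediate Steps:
$d{\left(y \right)} = - \frac{3 y}{8}$ ($d{\left(y \right)} = \frac{y \left(-3\right)}{8} = \frac{\left(-3\right) y}{8} = - \frac{3 y}{8}$)
$d{\left(224 \right)} + v{\left(19 \right)} = \left(- \frac{3}{8}\right) 224 + 127 = -84 + 127 = 43$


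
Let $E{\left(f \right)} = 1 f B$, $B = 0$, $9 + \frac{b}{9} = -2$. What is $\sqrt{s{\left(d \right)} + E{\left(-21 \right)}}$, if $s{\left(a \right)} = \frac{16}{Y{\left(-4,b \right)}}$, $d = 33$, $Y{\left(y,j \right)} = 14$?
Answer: $\frac{2 \sqrt{14}}{7} \approx 1.069$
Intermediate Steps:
$b = -99$ ($b = -81 + 9 \left(-2\right) = -81 - 18 = -99$)
$E{\left(f \right)} = 0$ ($E{\left(f \right)} = 1 f 0 = f 0 = 0$)
$s{\left(a \right)} = \frac{8}{7}$ ($s{\left(a \right)} = \frac{16}{14} = 16 \cdot \frac{1}{14} = \frac{8}{7}$)
$\sqrt{s{\left(d \right)} + E{\left(-21 \right)}} = \sqrt{\frac{8}{7} + 0} = \sqrt{\frac{8}{7}} = \frac{2 \sqrt{14}}{7}$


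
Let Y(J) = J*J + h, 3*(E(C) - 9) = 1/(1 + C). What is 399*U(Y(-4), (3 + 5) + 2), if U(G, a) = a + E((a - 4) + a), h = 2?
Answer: 129010/17 ≈ 7588.8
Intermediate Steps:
E(C) = 9 + 1/(3*(1 + C))
Y(J) = 2 + J**2 (Y(J) = J*J + 2 = J**2 + 2 = 2 + J**2)
U(G, a) = a + (-80 + 54*a)/(3*(-3 + 2*a)) (U(G, a) = a + (28 + 27*((a - 4) + a))/(3*(1 + ((a - 4) + a))) = a + (28 + 27*((-4 + a) + a))/(3*(1 + ((-4 + a) + a))) = a + (28 + 27*(-4 + 2*a))/(3*(1 + (-4 + 2*a))) = a + (28 + (-108 + 54*a))/(3*(-3 + 2*a)) = a + (-80 + 54*a)/(3*(-3 + 2*a)))
399*U(Y(-4), (3 + 5) + 2) = 399*((-80 + 6*((3 + 5) + 2)**2 + 45*((3 + 5) + 2))/(3*(-3 + 2*((3 + 5) + 2)))) = 399*((-80 + 6*(8 + 2)**2 + 45*(8 + 2))/(3*(-3 + 2*(8 + 2)))) = 399*((-80 + 6*10**2 + 45*10)/(3*(-3 + 2*10))) = 399*((-80 + 6*100 + 450)/(3*(-3 + 20))) = 399*((1/3)*(-80 + 600 + 450)/17) = 399*((1/3)*(1/17)*970) = 399*(970/51) = 129010/17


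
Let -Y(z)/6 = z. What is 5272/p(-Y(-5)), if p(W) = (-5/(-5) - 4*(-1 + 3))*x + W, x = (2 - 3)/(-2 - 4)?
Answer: -31632/187 ≈ -169.16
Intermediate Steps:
Y(z) = -6*z
x = ⅙ (x = -1/(-6) = -1*(-⅙) = ⅙ ≈ 0.16667)
p(W) = -7/6 + W (p(W) = (-5/(-5) - 4*(-1 + 3))*(⅙) + W = (-5*(-⅕) - 4*2)*(⅙) + W = (1 - 8)*(⅙) + W = -7*⅙ + W = -7/6 + W)
5272/p(-Y(-5)) = 5272/(-7/6 - (-6)*(-5)) = 5272/(-7/6 - 1*30) = 5272/(-7/6 - 30) = 5272/(-187/6) = 5272*(-6/187) = -31632/187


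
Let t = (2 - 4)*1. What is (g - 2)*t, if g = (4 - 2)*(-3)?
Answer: 16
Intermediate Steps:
g = -6 (g = 2*(-3) = -6)
t = -2 (t = -2*1 = -2)
(g - 2)*t = (-6 - 2)*(-2) = -8*(-2) = 16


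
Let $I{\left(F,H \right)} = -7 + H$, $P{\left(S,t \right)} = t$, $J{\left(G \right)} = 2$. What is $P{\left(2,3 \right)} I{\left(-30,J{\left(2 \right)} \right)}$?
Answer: $-15$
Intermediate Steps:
$P{\left(2,3 \right)} I{\left(-30,J{\left(2 \right)} \right)} = 3 \left(-7 + 2\right) = 3 \left(-5\right) = -15$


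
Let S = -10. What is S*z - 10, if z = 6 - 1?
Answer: -60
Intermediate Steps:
z = 5
S*z - 10 = -10*5 - 10 = -50 - 10 = -60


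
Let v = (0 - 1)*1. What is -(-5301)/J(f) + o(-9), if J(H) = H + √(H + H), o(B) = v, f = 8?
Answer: 1763/4 ≈ 440.75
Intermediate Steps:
v = -1 (v = -1*1 = -1)
o(B) = -1
J(H) = H + √2*√H (J(H) = H + √(2*H) = H + √2*√H)
-(-5301)/J(f) + o(-9) = -(-5301)/(8 + √2*√8) - 1 = -(-5301)/(8 + √2*(2*√2)) - 1 = -(-5301)/(8 + 4) - 1 = -(-5301)/12 - 1 = -93*(-19/4) - 1 = 1767/4 - 1 = 1763/4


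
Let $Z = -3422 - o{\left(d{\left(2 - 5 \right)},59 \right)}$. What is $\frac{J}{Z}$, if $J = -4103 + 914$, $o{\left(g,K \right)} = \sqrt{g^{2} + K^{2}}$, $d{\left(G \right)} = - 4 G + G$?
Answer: $\frac{1818793}{1951087} - \frac{1063 \sqrt{3562}}{3902174} \approx 0.91594$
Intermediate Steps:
$d{\left(G \right)} = - 3 G$
$o{\left(g,K \right)} = \sqrt{K^{2} + g^{2}}$
$Z = -3422 - \sqrt{3562}$ ($Z = -3422 - \sqrt{59^{2} + \left(- 3 \left(2 - 5\right)\right)^{2}} = -3422 - \sqrt{3481 + \left(- 3 \left(2 - 5\right)\right)^{2}} = -3422 - \sqrt{3481 + \left(\left(-3\right) \left(-3\right)\right)^{2}} = -3422 - \sqrt{3481 + 9^{2}} = -3422 - \sqrt{3481 + 81} = -3422 - \sqrt{3562} \approx -3481.7$)
$J = -3189$
$\frac{J}{Z} = - \frac{3189}{-3422 - \sqrt{3562}}$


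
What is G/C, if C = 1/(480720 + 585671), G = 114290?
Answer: 121877827390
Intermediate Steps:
C = 1/1066391 ≈ 9.3774e-7
G/C = 114290/(1/1066391) = 114290*1066391 = 121877827390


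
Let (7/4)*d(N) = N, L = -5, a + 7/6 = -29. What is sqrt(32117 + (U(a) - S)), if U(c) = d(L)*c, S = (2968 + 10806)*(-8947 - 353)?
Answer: sqrt(56505507807)/21 ≈ 11319.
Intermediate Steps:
a = -181/6 (a = -7/6 - 29 = -181/6 ≈ -30.167)
S = -128098200 (S = 13774*(-9300) = -128098200)
d(N) = 4*N/7
U(c) = -20*c/7 (U(c) = ((4/7)*(-5))*c = -20*c/7)
sqrt(32117 + (U(a) - S)) = sqrt(32117 + (-20/7*(-181/6) - 1*(-128098200))) = sqrt(32117 + (1810/21 + 128098200)) = sqrt(32117 + 2690064010/21) = sqrt(2690738467/21) = sqrt(56505507807)/21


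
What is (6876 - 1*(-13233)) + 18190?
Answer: 38299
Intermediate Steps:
(6876 - 1*(-13233)) + 18190 = (6876 + 13233) + 18190 = 20109 + 18190 = 38299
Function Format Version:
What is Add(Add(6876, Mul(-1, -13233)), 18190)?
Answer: 38299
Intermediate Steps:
Add(Add(6876, Mul(-1, -13233)), 18190) = Add(Add(6876, 13233), 18190) = Add(20109, 18190) = 38299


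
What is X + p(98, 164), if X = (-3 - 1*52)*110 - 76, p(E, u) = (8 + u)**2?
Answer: 23458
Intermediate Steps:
X = -6126 (X = (-3 - 52)*110 - 76 = -55*110 - 76 = -6050 - 76 = -6126)
X + p(98, 164) = -6126 + (8 + 164)**2 = -6126 + 172**2 = -6126 + 29584 = 23458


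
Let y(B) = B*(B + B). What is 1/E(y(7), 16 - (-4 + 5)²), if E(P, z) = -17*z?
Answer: -1/255 ≈ -0.0039216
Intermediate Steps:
y(B) = 2*B² (y(B) = B*(2*B) = 2*B²)
1/E(y(7), 16 - (-4 + 5)²) = 1/(-17*(16 - (-4 + 5)²)) = 1/(-17*(16 - 1*1²)) = 1/(-17*(16 - 1*1)) = 1/(-17*(16 - 1)) = 1/(-17*15) = 1/(-255) = -1/255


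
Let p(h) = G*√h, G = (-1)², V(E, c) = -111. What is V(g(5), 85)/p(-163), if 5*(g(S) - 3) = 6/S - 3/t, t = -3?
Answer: 111*I*√163/163 ≈ 8.6942*I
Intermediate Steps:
g(S) = 16/5 + 6/(5*S) (g(S) = 3 + (6/S - 3/(-3))/5 = 3 + (6/S - 3*(-⅓))/5 = 3 + (6/S + 1)/5 = 3 + (1 + 6/S)/5 = 3 + (⅕ + 6/(5*S)) = 16/5 + 6/(5*S))
G = 1
p(h) = √h (p(h) = 1*√h = √h)
V(g(5), 85)/p(-163) = -111*(-I*√163/163) = -(-111)*I*√163/163 = 111*I*√163/163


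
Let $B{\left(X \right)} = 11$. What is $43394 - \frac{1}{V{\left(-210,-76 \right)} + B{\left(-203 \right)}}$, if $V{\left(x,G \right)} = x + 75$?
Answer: $\frac{5380857}{124} \approx 43394.0$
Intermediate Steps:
$V{\left(x,G \right)} = 75 + x$
$43394 - \frac{1}{V{\left(-210,-76 \right)} + B{\left(-203 \right)}} = 43394 - \frac{1}{\left(75 - 210\right) + 11} = 43394 - \frac{1}{-135 + 11} = 43394 - \frac{1}{-124} = 43394 - - \frac{1}{124} = 43394 + \frac{1}{124} = \frac{5380857}{124}$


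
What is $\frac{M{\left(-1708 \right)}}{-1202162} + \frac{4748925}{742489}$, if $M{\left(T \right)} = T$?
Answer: $\frac{2855122673531}{446296030609} \approx 6.3974$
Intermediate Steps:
$\frac{M{\left(-1708 \right)}}{-1202162} + \frac{4748925}{742489} = - \frac{1708}{-1202162} + \frac{4748925}{742489} = \left(-1708\right) \left(- \frac{1}{1202162}\right) + 4748925 \cdot \frac{1}{742489} = \frac{854}{601081} + \frac{4748925}{742489} = \frac{2855122673531}{446296030609}$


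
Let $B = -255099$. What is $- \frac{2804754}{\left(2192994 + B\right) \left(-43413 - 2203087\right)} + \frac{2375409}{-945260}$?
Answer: $- \frac{172354926276963191}{68586192685467500} \approx -2.513$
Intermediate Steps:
$- \frac{2804754}{\left(2192994 + B\right) \left(-43413 - 2203087\right)} + \frac{2375409}{-945260} = - \frac{2804754}{\left(2192994 - 255099\right) \left(-43413 - 2203087\right)} + \frac{2375409}{-945260} = - \frac{2804754}{1937895 \left(-2246500\right)} + 2375409 \left(- \frac{1}{945260}\right) = - \frac{2804754}{-4353481117500} - \frac{2375409}{945260} = \left(-2804754\right) \left(- \frac{1}{4353481117500}\right) - \frac{2375409}{945260} = \frac{467459}{725580186250} - \frac{2375409}{945260} = - \frac{172354926276963191}{68586192685467500}$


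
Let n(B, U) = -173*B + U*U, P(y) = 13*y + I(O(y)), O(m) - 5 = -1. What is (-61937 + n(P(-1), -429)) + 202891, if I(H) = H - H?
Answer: 327244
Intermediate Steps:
O(m) = 4 (O(m) = 5 - 1 = 4)
I(H) = 0
P(y) = 13*y (P(y) = 13*y + 0 = 13*y)
n(B, U) = U² - 173*B (n(B, U) = -173*B + U² = U² - 173*B)
(-61937 + n(P(-1), -429)) + 202891 = (-61937 + ((-429)² - 2249*(-1))) + 202891 = (-61937 + (184041 - 173*(-13))) + 202891 = (-61937 + (184041 + 2249)) + 202891 = (-61937 + 186290) + 202891 = 124353 + 202891 = 327244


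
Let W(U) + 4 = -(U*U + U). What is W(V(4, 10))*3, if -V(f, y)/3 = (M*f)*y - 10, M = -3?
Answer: -457482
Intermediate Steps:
V(f, y) = 30 + 9*f*y (V(f, y) = -3*((-3*f)*y - 10) = -3*(-3*f*y - 10) = -3*(-10 - 3*f*y) = 30 + 9*f*y)
W(U) = -4 - U - U² (W(U) = -4 - (U*U + U) = -4 - (U² + U) = -4 - (U + U²) = -4 + (-U - U²) = -4 - U - U²)
W(V(4, 10))*3 = (-4 - (30 + 9*4*10) - (30 + 9*4*10)²)*3 = (-4 - (30 + 360) - (30 + 360)²)*3 = (-4 - 1*390 - 1*390²)*3 = (-4 - 390 - 1*152100)*3 = (-4 - 390 - 152100)*3 = -152494*3 = -457482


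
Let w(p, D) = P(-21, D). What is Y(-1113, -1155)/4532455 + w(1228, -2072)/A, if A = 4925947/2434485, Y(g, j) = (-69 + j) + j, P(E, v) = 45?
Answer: 496526998152462/22326633109885 ≈ 22.239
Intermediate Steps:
Y(g, j) = -69 + 2*j
A = 4925947/2434485 (A = 4925947*(1/2434485) = 4925947/2434485 ≈ 2.0234)
w(p, D) = 45
Y(-1113, -1155)/4532455 + w(1228, -2072)/A = (-69 + 2*(-1155))/4532455 + 45/(4925947/2434485) = (-69 - 2310)*(1/4532455) + 45*(2434485/4925947) = -2379*1/4532455 + 109551825/4925947 = -2379/4532455 + 109551825/4925947 = 496526998152462/22326633109885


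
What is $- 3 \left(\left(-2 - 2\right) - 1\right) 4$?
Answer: $60$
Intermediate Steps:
$- 3 \left(\left(-2 - 2\right) - 1\right) 4 = - 3 \left(-4 - 1\right) 4 = - 3 \left(\left(-5\right) 4\right) = \left(-3\right) \left(-20\right) = 60$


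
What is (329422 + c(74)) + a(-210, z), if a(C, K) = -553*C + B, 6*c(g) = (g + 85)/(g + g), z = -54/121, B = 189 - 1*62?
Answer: 131921037/296 ≈ 4.4568e+5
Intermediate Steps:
B = 127 (B = 189 - 62 = 127)
z = -54/121 (z = -54*1/121 = -54/121 ≈ -0.44628)
c(g) = (85 + g)/(12*g) (c(g) = ((g + 85)/(g + g))/6 = ((85 + g)/((2*g)))/6 = ((85 + g)*(1/(2*g)))/6 = ((85 + g)/(2*g))/6 = (85 + g)/(12*g))
a(C, K) = 127 - 553*C (a(C, K) = -553*C + 127 = 127 - 553*C)
(329422 + c(74)) + a(-210, z) = (329422 + (1/12)*(85 + 74)/74) + (127 - 553*(-210)) = (329422 + (1/12)*(1/74)*159) + (127 + 116130) = (329422 + 53/296) + 116257 = 97508965/296 + 116257 = 131921037/296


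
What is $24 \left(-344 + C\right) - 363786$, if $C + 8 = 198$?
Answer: $-367482$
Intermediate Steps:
$C = 190$ ($C = -8 + 198 = 190$)
$24 \left(-344 + C\right) - 363786 = 24 \left(-344 + 190\right) - 363786 = 24 \left(-154\right) - 363786 = -3696 - 363786 = -367482$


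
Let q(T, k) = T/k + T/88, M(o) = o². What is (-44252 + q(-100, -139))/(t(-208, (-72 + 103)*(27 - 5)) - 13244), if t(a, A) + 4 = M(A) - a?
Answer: -135323891/1382472872 ≈ -0.097885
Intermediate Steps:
t(a, A) = -4 + A² - a (t(a, A) = -4 + (A² - a) = -4 + A² - a)
q(T, k) = T/88 + T/k (q(T, k) = T/k + T*(1/88) = T/k + T/88 = T/88 + T/k)
(-44252 + q(-100, -139))/(t(-208, (-72 + 103)*(27 - 5)) - 13244) = (-44252 + ((1/88)*(-100) - 100/(-139)))/((-4 + ((-72 + 103)*(27 - 5))² - 1*(-208)) - 13244) = (-44252 + (-25/22 - 100*(-1/139)))/((-4 + (31*22)² + 208) - 13244) = (-44252 + (-25/22 + 100/139))/((-4 + 682² + 208) - 13244) = (-44252 - 1275/3058)/((-4 + 465124 + 208) - 13244) = -135323891/(3058*(465328 - 13244)) = -135323891/3058/452084 = -135323891/3058*1/452084 = -135323891/1382472872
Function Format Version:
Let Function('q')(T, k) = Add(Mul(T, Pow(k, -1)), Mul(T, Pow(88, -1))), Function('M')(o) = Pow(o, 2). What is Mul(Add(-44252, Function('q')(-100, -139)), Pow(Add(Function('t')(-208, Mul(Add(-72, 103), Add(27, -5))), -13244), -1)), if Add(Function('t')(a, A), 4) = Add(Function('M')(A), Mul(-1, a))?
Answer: Rational(-135323891, 1382472872) ≈ -0.097885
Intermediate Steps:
Function('t')(a, A) = Add(-4, Pow(A, 2), Mul(-1, a)) (Function('t')(a, A) = Add(-4, Add(Pow(A, 2), Mul(-1, a))) = Add(-4, Pow(A, 2), Mul(-1, a)))
Function('q')(T, k) = Add(Mul(Rational(1, 88), T), Mul(T, Pow(k, -1))) (Function('q')(T, k) = Add(Mul(T, Pow(k, -1)), Mul(T, Rational(1, 88))) = Add(Mul(T, Pow(k, -1)), Mul(Rational(1, 88), T)) = Add(Mul(Rational(1, 88), T), Mul(T, Pow(k, -1))))
Mul(Add(-44252, Function('q')(-100, -139)), Pow(Add(Function('t')(-208, Mul(Add(-72, 103), Add(27, -5))), -13244), -1)) = Mul(Add(-44252, Add(Mul(Rational(1, 88), -100), Mul(-100, Pow(-139, -1)))), Pow(Add(Add(-4, Pow(Mul(Add(-72, 103), Add(27, -5)), 2), Mul(-1, -208)), -13244), -1)) = Mul(Add(-44252, Add(Rational(-25, 22), Mul(-100, Rational(-1, 139)))), Pow(Add(Add(-4, Pow(Mul(31, 22), 2), 208), -13244), -1)) = Mul(Add(-44252, Add(Rational(-25, 22), Rational(100, 139))), Pow(Add(Add(-4, Pow(682, 2), 208), -13244), -1)) = Mul(Add(-44252, Rational(-1275, 3058)), Pow(Add(Add(-4, 465124, 208), -13244), -1)) = Mul(Rational(-135323891, 3058), Pow(Add(465328, -13244), -1)) = Mul(Rational(-135323891, 3058), Pow(452084, -1)) = Mul(Rational(-135323891, 3058), Rational(1, 452084)) = Rational(-135323891, 1382472872)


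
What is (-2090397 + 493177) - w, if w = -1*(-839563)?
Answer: -2436783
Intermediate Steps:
w = 839563
(-2090397 + 493177) - w = (-2090397 + 493177) - 1*839563 = -1597220 - 839563 = -2436783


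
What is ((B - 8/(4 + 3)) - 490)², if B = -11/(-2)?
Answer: 46226401/196 ≈ 2.3585e+5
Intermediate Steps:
B = 11/2 (B = -11*(-½) = 11/2 ≈ 5.5000)
((B - 8/(4 + 3)) - 490)² = ((11/2 - 8/(4 + 3)) - 490)² = ((11/2 - 8/7) - 490)² = (61/14 - 490)² = (-6799/14)² = 46226401/196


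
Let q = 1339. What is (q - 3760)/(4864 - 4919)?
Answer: 2421/55 ≈ 44.018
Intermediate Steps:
(q - 3760)/(4864 - 4919) = (1339 - 3760)/(4864 - 4919) = -2421/(-55) = -2421*(-1/55) = 2421/55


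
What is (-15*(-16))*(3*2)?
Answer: 1440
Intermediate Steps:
(-15*(-16))*(3*2) = 240*6 = 1440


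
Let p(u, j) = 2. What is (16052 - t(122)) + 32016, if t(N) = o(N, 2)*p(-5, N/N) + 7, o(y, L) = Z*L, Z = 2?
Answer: 48053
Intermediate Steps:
o(y, L) = 2*L
t(N) = 15 (t(N) = (2*2)*2 + 7 = 4*2 + 7 = 8 + 7 = 15)
(16052 - t(122)) + 32016 = (16052 - 1*15) + 32016 = (16052 - 15) + 32016 = 16037 + 32016 = 48053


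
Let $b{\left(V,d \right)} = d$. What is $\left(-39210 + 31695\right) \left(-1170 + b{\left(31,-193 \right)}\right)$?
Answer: $10242945$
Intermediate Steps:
$\left(-39210 + 31695\right) \left(-1170 + b{\left(31,-193 \right)}\right) = \left(-39210 + 31695\right) \left(-1170 - 193\right) = \left(-7515\right) \left(-1363\right) = 10242945$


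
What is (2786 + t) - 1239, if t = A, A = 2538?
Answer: 4085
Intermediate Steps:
t = 2538
(2786 + t) - 1239 = (2786 + 2538) - 1239 = 5324 - 1239 = 4085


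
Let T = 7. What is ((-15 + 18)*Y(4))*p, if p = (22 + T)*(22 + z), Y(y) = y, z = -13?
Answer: 3132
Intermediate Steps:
p = 261 (p = (22 + 7)*(22 - 13) = 29*9 = 261)
((-15 + 18)*Y(4))*p = ((-15 + 18)*4)*261 = (3*4)*261 = 12*261 = 3132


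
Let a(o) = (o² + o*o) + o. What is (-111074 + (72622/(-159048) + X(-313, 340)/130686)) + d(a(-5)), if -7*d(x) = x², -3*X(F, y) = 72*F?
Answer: -1350260814305393/12124785708 ≈ -1.1136e+5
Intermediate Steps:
X(F, y) = -24*F
a(o) = o + 2*o² (a(o) = (o² + o²) + o = 2*o² + o = o + 2*o²)
d(x) = -x²/7
(-111074 + (72622/(-159048) + X(-313, 340)/130686)) + d(a(-5)) = (-111074 + (72622/(-159048) - 24*(-313)/130686)) - 25*(1 + 2*(-5))²/7 = (-111074 + (72622*(-1/159048) + 7512*(1/130686))) - 25*(1 - 10)²/7 = (-111074 + (-36311/79524 + 1252/21781)) - (-5*(-9))²/7 = (-111074 - 691325843/1732112244) - ⅐*45² = -192393326715899/1732112244 - ⅐*2025 = -192393326715899/1732112244 - 2025/7 = -1350260814305393/12124785708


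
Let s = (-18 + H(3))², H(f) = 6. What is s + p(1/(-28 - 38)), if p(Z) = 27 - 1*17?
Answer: 154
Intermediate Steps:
p(Z) = 10 (p(Z) = 27 - 17 = 10)
s = 144 (s = (-18 + 6)² = (-12)² = 144)
s + p(1/(-28 - 38)) = 144 + 10 = 154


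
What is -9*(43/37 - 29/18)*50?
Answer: 7475/37 ≈ 202.03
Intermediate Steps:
-9*(43/37 - 29/18)*50 = -9*(-299/666)*50 = (299/74)*50 = 7475/37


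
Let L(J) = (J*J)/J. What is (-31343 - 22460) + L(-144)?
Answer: -53947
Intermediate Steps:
L(J) = J (L(J) = J**2/J = J)
(-31343 - 22460) + L(-144) = (-31343 - 22460) - 144 = -53803 - 144 = -53947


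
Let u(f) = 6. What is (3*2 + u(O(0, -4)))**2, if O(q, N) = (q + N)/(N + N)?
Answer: 144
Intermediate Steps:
O(q, N) = (N + q)/(2*N) (O(q, N) = (N + q)/((2*N)) = (N + q)*(1/(2*N)) = (N + q)/(2*N))
(3*2 + u(O(0, -4)))**2 = (3*2 + 6)**2 = (6 + 6)**2 = 12**2 = 144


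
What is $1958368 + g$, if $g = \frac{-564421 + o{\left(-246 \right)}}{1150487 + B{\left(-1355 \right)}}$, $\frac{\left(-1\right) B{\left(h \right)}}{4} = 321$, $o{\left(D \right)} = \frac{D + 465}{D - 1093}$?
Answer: $\frac{3013502272002718}{1538782817} \approx 1.9584 \cdot 10^{6}$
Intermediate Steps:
$o{\left(D \right)} = \frac{465 + D}{-1093 + D}$
$B{\left(h \right)} = -1284$ ($B{\left(h \right)} = \left(-4\right) 321 = -1284$)
$g = - \frac{755759938}{1538782817}$ ($g = \frac{-564421 + \frac{465 - 246}{-1093 - 246}}{1150487 - 1284} = \frac{-564421 + \frac{1}{-1339} \cdot 219}{1149203} = \left(-564421 - \frac{219}{1339}\right) \frac{1}{1149203} = \left(- \frac{755759938}{1339}\right) \frac{1}{1149203} = - \frac{755759938}{1538782817} \approx -0.49114$)
$1958368 + g = 1958368 - \frac{755759938}{1538782817} = \frac{3013502272002718}{1538782817}$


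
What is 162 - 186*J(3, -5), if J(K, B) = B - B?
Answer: 162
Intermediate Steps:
J(K, B) = 0
162 - 186*J(3, -5) = 162 - 186*0 = 162 + 0 = 162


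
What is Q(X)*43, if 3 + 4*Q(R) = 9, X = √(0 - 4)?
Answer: 129/2 ≈ 64.500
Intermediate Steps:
X = 2*I (X = √(-4) = 2*I ≈ 2.0*I)
Q(R) = 3/2 (Q(R) = -¾ + (¼)*9 = -¾ + 9/4 = 3/2)
Q(X)*43 = (3/2)*43 = 129/2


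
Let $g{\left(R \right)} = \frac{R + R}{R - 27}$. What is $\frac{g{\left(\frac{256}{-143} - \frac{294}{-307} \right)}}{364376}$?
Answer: $\frac{18275}{111305663438} \approx 1.6419 \cdot 10^{-7}$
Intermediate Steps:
$g{\left(R \right)} = \frac{2 R}{-27 + R}$
$\frac{g{\left(\frac{256}{-143} - \frac{294}{-307} \right)}}{364376} = \frac{2 \left(\frac{256}{-143} - \frac{294}{-307}\right) \frac{1}{-27 + \left(\frac{256}{-143} - \frac{294}{-307}\right)}}{364376} = \frac{2 \left(256 \left(- \frac{1}{143}\right) - - \frac{294}{307}\right)}{-27 + \left(256 \left(- \frac{1}{143}\right) - - \frac{294}{307}\right)} \frac{1}{364376} = \frac{2 \left(- \frac{256}{143} + \frac{294}{307}\right)}{-27 + \left(- \frac{256}{143} + \frac{294}{307}\right)} \frac{1}{364376} = 2 \left(- \frac{36550}{43901}\right) \frac{1}{-27 - \frac{36550}{43901}} \cdot \frac{1}{364376} = 2 \left(- \frac{36550}{43901}\right) \frac{1}{- \frac{1221877}{43901}} \cdot \frac{1}{364376} = 2 \left(- \frac{36550}{43901}\right) \left(- \frac{43901}{1221877}\right) \frac{1}{364376} = \frac{73100}{1221877} \cdot \frac{1}{364376} = \frac{18275}{111305663438}$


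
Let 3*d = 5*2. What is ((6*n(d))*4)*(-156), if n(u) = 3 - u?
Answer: 1248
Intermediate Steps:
d = 10/3 (d = (5*2)/3 = (⅓)*10 = 10/3 ≈ 3.3333)
((6*n(d))*4)*(-156) = ((6*(3 - 1*10/3))*4)*(-156) = ((6*(3 - 10/3))*4)*(-156) = ((6*(-⅓))*4)*(-156) = -2*4*(-156) = -8*(-156) = 1248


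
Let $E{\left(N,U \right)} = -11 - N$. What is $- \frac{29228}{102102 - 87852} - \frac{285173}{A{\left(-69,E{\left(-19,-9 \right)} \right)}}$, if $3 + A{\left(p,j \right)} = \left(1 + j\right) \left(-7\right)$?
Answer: $\frac{225654789}{52250} \approx 4318.8$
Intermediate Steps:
$A{\left(p,j \right)} = -10 - 7 j$ ($A{\left(p,j \right)} = -3 + \left(1 + j\right) \left(-7\right) = -3 - \left(7 + 7 j\right) = -10 - 7 j$)
$- \frac{29228}{102102 - 87852} - \frac{285173}{A{\left(-69,E{\left(-19,-9 \right)} \right)}} = - \frac{29228}{102102 - 87852} - \frac{285173}{-10 - 7 \left(-11 - -19\right)} = - \frac{29228}{14250} - \frac{285173}{-10 - 7 \left(-11 + 19\right)} = \left(-29228\right) \frac{1}{14250} - \frac{285173}{-10 - 56} = - \frac{14614}{7125} - \frac{285173}{-10 - 56} = - \frac{14614}{7125} - \frac{285173}{-66} = - \frac{14614}{7125} - - \frac{285173}{66} = - \frac{14614}{7125} + \frac{285173}{66} = \frac{225654789}{52250}$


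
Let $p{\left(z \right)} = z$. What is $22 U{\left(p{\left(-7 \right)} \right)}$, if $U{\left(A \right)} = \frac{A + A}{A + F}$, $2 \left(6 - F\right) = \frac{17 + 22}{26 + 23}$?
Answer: $\frac{30184}{137} \approx 220.32$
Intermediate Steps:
$F = \frac{549}{98}$ ($F = 6 - \frac{\left(17 + 22\right) \frac{1}{26 + 23}}{2} = 6 - \frac{39 \cdot \frac{1}{49}}{2} = 6 - \frac{39}{98} = \frac{549}{98} \approx 5.602$)
$U{\left(A \right)} = \frac{2 A}{\frac{549}{98} + A}$ ($U{\left(A \right)} = \frac{A + A}{A + \frac{549}{98}} = \frac{2 A}{\frac{549}{98} + A}$)
$22 U{\left(p{\left(-7 \right)} \right)} = 22 \cdot 196 \left(-7\right) \frac{1}{549 + 98 \left(-7\right)} = 22 \cdot 196 \left(-7\right) \frac{1}{549 - 686} = 22 \cdot 196 \left(-7\right) \frac{1}{-137} = 22 \cdot 196 \left(-7\right) \left(- \frac{1}{137}\right) = 22 \cdot \frac{1372}{137} = \frac{30184}{137}$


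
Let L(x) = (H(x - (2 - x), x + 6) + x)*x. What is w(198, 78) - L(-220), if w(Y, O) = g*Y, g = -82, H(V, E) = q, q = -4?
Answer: -65516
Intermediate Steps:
H(V, E) = -4
w(Y, O) = -82*Y
L(x) = x*(-4 + x) (L(x) = (-4 + x)*x = x*(-4 + x))
w(198, 78) - L(-220) = -82*198 - (-220)*(-4 - 220) = -16236 - (-220)*(-224) = -16236 - 1*49280 = -16236 - 49280 = -65516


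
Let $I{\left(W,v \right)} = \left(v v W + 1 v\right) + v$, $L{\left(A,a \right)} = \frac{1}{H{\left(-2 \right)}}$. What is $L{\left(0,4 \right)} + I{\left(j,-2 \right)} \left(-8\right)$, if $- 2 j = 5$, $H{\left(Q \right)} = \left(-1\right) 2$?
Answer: $\frac{223}{2} \approx 111.5$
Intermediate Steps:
$H{\left(Q \right)} = -2$
$j = - \frac{5}{2}$ ($j = \left(- \frac{1}{2}\right) 5 = - \frac{5}{2} \approx -2.5$)
$L{\left(A,a \right)} = - \frac{1}{2}$ ($L{\left(A,a \right)} = \frac{1}{-2} = - \frac{1}{2}$)
$I{\left(W,v \right)} = 2 v + W v^{2}$ ($I{\left(W,v \right)} = \left(v^{2} W + v\right) + v = \left(W v^{2} + v\right) + v = \left(v + W v^{2}\right) + v = 2 v + W v^{2}$)
$L{\left(0,4 \right)} + I{\left(j,-2 \right)} \left(-8\right) = - \frac{1}{2} + - 2 \left(2 - -5\right) \left(-8\right) = - \frac{1}{2} + - 2 \left(2 + 5\right) \left(-8\right) = - \frac{1}{2} + \left(-2\right) 7 \left(-8\right) = - \frac{1}{2} - -112 = - \frac{1}{2} + 112 = \frac{223}{2}$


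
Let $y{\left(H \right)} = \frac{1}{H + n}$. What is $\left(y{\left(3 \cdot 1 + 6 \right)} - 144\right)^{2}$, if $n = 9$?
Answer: $\frac{6713281}{324} \approx 20720.0$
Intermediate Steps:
$y{\left(H \right)} = \frac{1}{9 + H}$ ($y{\left(H \right)} = \frac{1}{H + 9} = \frac{1}{9 + H}$)
$\left(y{\left(3 \cdot 1 + 6 \right)} - 144\right)^{2} = \left(\frac{1}{9 + \left(3 \cdot 1 + 6\right)} - 144\right)^{2} = \left(\frac{1}{9 + \left(3 + 6\right)} - 144\right)^{2} = \left(\frac{1}{9 + 9} - 144\right)^{2} = \left(\frac{1}{18} - 144\right)^{2} = \left(- \frac{2591}{18}\right)^{2} = \frac{6713281}{324}$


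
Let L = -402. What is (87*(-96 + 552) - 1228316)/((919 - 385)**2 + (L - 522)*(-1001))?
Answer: -297161/302520 ≈ -0.98229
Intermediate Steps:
(87*(-96 + 552) - 1228316)/((919 - 385)**2 + (L - 522)*(-1001)) = (87*(-96 + 552) - 1228316)/((919 - 385)**2 + (-402 - 522)*(-1001)) = (87*456 - 1228316)/(534**2 - 924*(-1001)) = (39672 - 1228316)/(285156 + 924924) = -1188644/1210080 = -1188644*1/1210080 = -297161/302520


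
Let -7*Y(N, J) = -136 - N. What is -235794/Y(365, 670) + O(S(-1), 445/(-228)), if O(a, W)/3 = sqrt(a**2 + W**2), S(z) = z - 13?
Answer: -550186/167 + sqrt(10386889)/76 ≈ -3252.1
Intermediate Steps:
Y(N, J) = 136/7 + N/7 (Y(N, J) = -(-136 - N)/7 = 136/7 + N/7)
S(z) = -13 + z
O(a, W) = 3*sqrt(W**2 + a**2) (O(a, W) = 3*sqrt(a**2 + W**2) = 3*sqrt(W**2 + a**2))
-235794/Y(365, 670) + O(S(-1), 445/(-228)) = -235794/(136/7 + (1/7)*365) + 3*sqrt((445/(-228))**2 + (-13 - 1)**2) = -235794/(136/7 + 365/7) + 3*sqrt((445*(-1/228))**2 + (-14)**2) = -235794/501/7 + 3*sqrt((-445/228)**2 + 196) = -235794*7/501 + 3*sqrt(198025/51984 + 196) = -550186/167 + 3*sqrt(10386889/51984) = -550186/167 + 3*(sqrt(10386889)/228) = -550186/167 + sqrt(10386889)/76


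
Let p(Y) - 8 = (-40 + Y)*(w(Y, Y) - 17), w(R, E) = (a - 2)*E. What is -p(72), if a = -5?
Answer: 16664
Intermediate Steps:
w(R, E) = -7*E (w(R, E) = (-5 - 2)*E = -7*E)
p(Y) = 8 + (-40 + Y)*(-17 - 7*Y) (p(Y) = 8 + (-40 + Y)*(-7*Y - 17) = 8 + (-40 + Y)*(-17 - 7*Y))
-p(72) = -(688 - 7*72**2 + 263*72) = -(688 - 7*5184 + 18936) = -(688 - 36288 + 18936) = -1*(-16664) = 16664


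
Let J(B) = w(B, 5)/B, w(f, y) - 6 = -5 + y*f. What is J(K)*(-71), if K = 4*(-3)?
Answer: -4189/12 ≈ -349.08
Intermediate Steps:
K = -12
w(f, y) = 1 + f*y (w(f, y) = 6 + (-5 + y*f) = 6 + (-5 + f*y) = 1 + f*y)
J(B) = (1 + 5*B)/B (J(B) = (1 + B*5)/B = (1 + 5*B)/B)
J(K)*(-71) = (5 + 1/(-12))*(-71) = (5 - 1/12)*(-71) = (59/12)*(-71) = -4189/12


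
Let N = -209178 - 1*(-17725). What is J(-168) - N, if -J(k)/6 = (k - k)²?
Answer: 191453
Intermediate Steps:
N = -191453 (N = -209178 + 17725 = -191453)
J(k) = 0 (J(k) = -6*(k - k)² = -6*0² = -6*0 = 0)
J(-168) - N = 0 - 1*(-191453) = 0 + 191453 = 191453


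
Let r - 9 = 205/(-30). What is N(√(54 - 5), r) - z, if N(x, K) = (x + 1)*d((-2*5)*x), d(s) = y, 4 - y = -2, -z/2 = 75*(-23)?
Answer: -3402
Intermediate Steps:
z = 3450 (z = -150*(-23) = -2*(-1725) = 3450)
y = 6 (y = 4 - 1*(-2) = 4 + 2 = 6)
r = 13/6 (r = 9 + 205/(-30) = 9 + 205*(-1/30) = 9 - 41/6 = 13/6 ≈ 2.1667)
d(s) = 6
N(x, K) = 6 + 6*x (N(x, K) = (x + 1)*6 = (1 + x)*6 = 6 + 6*x)
N(√(54 - 5), r) - z = (6 + 6*√(54 - 5)) - 1*3450 = (6 + 6*√49) - 3450 = (6 + 6*7) - 3450 = (6 + 42) - 3450 = 48 - 3450 = -3402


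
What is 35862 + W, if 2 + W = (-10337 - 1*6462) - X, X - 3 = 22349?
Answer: -3291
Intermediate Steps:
X = 22352 (X = 3 + 22349 = 22352)
W = -39153 (W = -2 + ((-10337 - 1*6462) - 1*22352) = -2 + ((-10337 - 6462) - 22352) = -2 + (-16799 - 22352) = -2 - 39151 = -39153)
35862 + W = 35862 - 39153 = -3291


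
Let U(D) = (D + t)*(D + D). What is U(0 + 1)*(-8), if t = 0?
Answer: -16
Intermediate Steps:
U(D) = 2*D² (U(D) = (D + 0)*(D + D) = D*(2*D) = 2*D²)
U(0 + 1)*(-8) = (2*(0 + 1)²)*(-8) = (2*1²)*(-8) = (2*1)*(-8) = 2*(-8) = -16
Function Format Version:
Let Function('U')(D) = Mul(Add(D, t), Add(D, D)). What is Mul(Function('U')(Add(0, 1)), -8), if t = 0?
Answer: -16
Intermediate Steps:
Function('U')(D) = Mul(2, Pow(D, 2)) (Function('U')(D) = Mul(Add(D, 0), Add(D, D)) = Mul(D, Mul(2, D)) = Mul(2, Pow(D, 2)))
Mul(Function('U')(Add(0, 1)), -8) = Mul(Mul(2, Pow(Add(0, 1), 2)), -8) = Mul(Mul(2, Pow(1, 2)), -8) = Mul(Mul(2, 1), -8) = Mul(2, -8) = -16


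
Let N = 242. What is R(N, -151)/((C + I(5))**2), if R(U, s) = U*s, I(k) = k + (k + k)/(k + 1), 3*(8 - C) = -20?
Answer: -164439/2048 ≈ -80.292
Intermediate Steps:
C = 44/3 (C = 8 - 1/3*(-20) = 8 + 20/3 = 44/3 ≈ 14.667)
I(k) = k + 2*k/(1 + k) (I(k) = k + (2*k)/(1 + k) = k + 2*k/(1 + k))
R(N, -151)/((C + I(5))**2) = (242*(-151))/((44/3 + 5*(3 + 5)/(1 + 5))**2) = -36542/(44/3 + 5*8/6)**2 = -36542/(44/3 + 5*(1/6)*8)**2 = -36542/(44/3 + 20/3)**2 = -36542/((64/3)**2) = -36542/4096/9 = -36542*9/4096 = -164439/2048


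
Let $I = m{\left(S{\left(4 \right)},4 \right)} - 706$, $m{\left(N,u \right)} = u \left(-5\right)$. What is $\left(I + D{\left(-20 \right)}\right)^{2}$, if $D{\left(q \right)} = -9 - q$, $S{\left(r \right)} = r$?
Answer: $511225$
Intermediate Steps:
$m{\left(N,u \right)} = - 5 u$
$I = -726$ ($I = \left(-5\right) 4 - 706 = -20 - 706 = -726$)
$\left(I + D{\left(-20 \right)}\right)^{2} = \left(-726 - -11\right)^{2} = \left(-726 + \left(-9 + 20\right)\right)^{2} = \left(-726 + 11\right)^{2} = \left(-715\right)^{2} = 511225$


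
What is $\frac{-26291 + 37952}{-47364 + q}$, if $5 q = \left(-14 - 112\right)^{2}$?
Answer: $- \frac{19435}{73648} \approx -0.26389$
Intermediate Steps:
$q = \frac{15876}{5}$ ($q = \frac{\left(-14 - 112\right)^{2}}{5} = \frac{\left(-126\right)^{2}}{5} = \frac{1}{5} \cdot 15876 = \frac{15876}{5} \approx 3175.2$)
$\frac{-26291 + 37952}{-47364 + q} = \frac{-26291 + 37952}{-47364 + \frac{15876}{5}} = \frac{11661}{- \frac{220944}{5}} = 11661 \left(- \frac{5}{220944}\right) = - \frac{19435}{73648}$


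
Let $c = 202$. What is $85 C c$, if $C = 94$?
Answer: $1613980$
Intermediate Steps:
$85 C c = 85 \cdot 94 \cdot 202 = 7990 \cdot 202 = 1613980$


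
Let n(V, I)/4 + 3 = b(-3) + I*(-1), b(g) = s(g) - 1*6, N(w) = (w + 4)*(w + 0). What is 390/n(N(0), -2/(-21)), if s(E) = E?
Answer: -4095/508 ≈ -8.0610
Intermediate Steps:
N(w) = w*(4 + w) (N(w) = (4 + w)*w = w*(4 + w))
b(g) = -6 + g (b(g) = g - 1*6 = g - 6 = -6 + g)
n(V, I) = -48 - 4*I (n(V, I) = -12 + 4*((-6 - 3) + I*(-1)) = -12 + 4*(-9 - I) = -12 + (-36 - 4*I) = -48 - 4*I)
390/n(N(0), -2/(-21)) = 390/(-48 - (-8)/(-21)) = 390/(-48 - (-8)*(-1)/21) = 390/(-48 - 4*2/21) = 390/(-48 - 8/21) = 390/(-1016/21) = 390*(-21/1016) = -4095/508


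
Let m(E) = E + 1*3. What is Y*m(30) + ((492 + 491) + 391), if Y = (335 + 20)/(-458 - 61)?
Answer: 233797/173 ≈ 1351.4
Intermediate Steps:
Y = -355/519 (Y = 355/(-519) = 355*(-1/519) = -355/519 ≈ -0.68401)
m(E) = 3 + E (m(E) = E + 3 = 3 + E)
Y*m(30) + ((492 + 491) + 391) = -355*(3 + 30)/519 + ((492 + 491) + 391) = -355/519*33 + (983 + 391) = -3905/173 + 1374 = 233797/173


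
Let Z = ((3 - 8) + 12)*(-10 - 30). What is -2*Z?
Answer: 560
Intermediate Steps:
Z = -280 (Z = (-5 + 12)*(-40) = 7*(-40) = -280)
-2*Z = -2*(-280) = 560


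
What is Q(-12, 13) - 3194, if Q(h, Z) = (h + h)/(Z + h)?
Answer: -3218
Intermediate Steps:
Q(h, Z) = 2*h/(Z + h) (Q(h, Z) = (2*h)/(Z + h) = 2*h/(Z + h))
Q(-12, 13) - 3194 = 2*(-12)/(13 - 12) - 3194 = 2*(-12)/1 - 3194 = 2*(-12)*1 - 3194 = -24 - 3194 = -3218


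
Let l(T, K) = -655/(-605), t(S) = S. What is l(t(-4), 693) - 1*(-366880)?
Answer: 44392611/121 ≈ 3.6688e+5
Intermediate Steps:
l(T, K) = 131/121 (l(T, K) = -655*(-1/605) = 131/121)
l(t(-4), 693) - 1*(-366880) = 131/121 - 1*(-366880) = 131/121 + 366880 = 44392611/121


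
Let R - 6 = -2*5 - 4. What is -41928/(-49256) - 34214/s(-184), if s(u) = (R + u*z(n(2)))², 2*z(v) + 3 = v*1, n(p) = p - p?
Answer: 82886993/221110184 ≈ 0.37487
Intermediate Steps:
n(p) = 0
z(v) = -3/2 + v/2 (z(v) = -3/2 + (v*1)/2 = -3/2 + v/2)
R = -8 (R = 6 + (-2*5 - 4) = 6 + (-10 - 4) = 6 - 14 = -8)
s(u) = (-8 - 3*u/2)² (s(u) = (-8 + u*(-3/2 + (½)*0))² = (-8 + u*(-3/2 + 0))² = (-8 + u*(-3/2))² = (-8 - 3*u/2)²)
-41928/(-49256) - 34214/s(-184) = -41928/(-49256) - 34214*4/(16 + 3*(-184))² = -41928*(-1/49256) - 34214*4/(16 - 552)² = 5241/6157 - 34214/((¼)*(-536)²) = 5241/6157 - 34214/((¼)*287296) = 5241/6157 - 34214/71824 = 5241/6157 - 34214*1/71824 = 5241/6157 - 17107/35912 = 82886993/221110184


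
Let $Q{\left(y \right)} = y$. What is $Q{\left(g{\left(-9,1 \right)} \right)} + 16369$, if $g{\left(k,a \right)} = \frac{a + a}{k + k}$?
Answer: $\frac{147320}{9} \approx 16369.0$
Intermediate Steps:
$g{\left(k,a \right)} = \frac{a}{k}$ ($g{\left(k,a \right)} = \frac{2 a}{2 k} = 2 a \frac{1}{2 k} = \frac{a}{k}$)
$Q{\left(g{\left(-9,1 \right)} \right)} + 16369 = 1 \frac{1}{-9} + 16369 = 1 \left(- \frac{1}{9}\right) + 16369 = - \frac{1}{9} + 16369 = \frac{147320}{9}$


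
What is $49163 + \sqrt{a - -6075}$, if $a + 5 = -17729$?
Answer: $49163 + i \sqrt{11659} \approx 49163.0 + 107.98 i$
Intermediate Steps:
$a = -17734$ ($a = -5 - 17729 = -17734$)
$49163 + \sqrt{a - -6075} = 49163 + \sqrt{-17734 - -6075} = 49163 + \sqrt{-17734 + 6075} = 49163 + \sqrt{-11659} = 49163 + i \sqrt{11659}$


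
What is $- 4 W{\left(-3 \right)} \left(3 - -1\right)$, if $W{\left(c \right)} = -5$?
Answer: $80$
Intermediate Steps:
$- 4 W{\left(-3 \right)} \left(3 - -1\right) = \left(-4\right) \left(-5\right) \left(3 - -1\right) = 20 \left(3 + 1\right) = 20 \cdot 4 = 80$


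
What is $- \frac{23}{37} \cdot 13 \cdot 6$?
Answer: $- \frac{1794}{37} \approx -48.487$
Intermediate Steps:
$- \frac{23}{37} \cdot 13 \cdot 6 = \left(-23\right) \frac{1}{37} \cdot 13 \cdot 6 = \left(- \frac{23}{37}\right) 13 \cdot 6 = \left(- \frac{299}{37}\right) 6 = - \frac{1794}{37}$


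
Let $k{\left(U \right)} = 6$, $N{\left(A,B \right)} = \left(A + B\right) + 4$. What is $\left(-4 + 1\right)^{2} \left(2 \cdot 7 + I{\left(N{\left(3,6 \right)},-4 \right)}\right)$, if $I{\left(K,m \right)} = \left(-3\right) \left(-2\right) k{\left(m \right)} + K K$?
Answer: $1971$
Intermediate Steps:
$N{\left(A,B \right)} = 4 + A + B$
$I{\left(K,m \right)} = 36 + K^{2}$ ($I{\left(K,m \right)} = \left(-3\right) \left(-2\right) 6 + K K = 6 \cdot 6 + K^{2} = 36 + K^{2}$)
$\left(-4 + 1\right)^{2} \left(2 \cdot 7 + I{\left(N{\left(3,6 \right)},-4 \right)}\right) = \left(-4 + 1\right)^{2} \left(2 \cdot 7 + \left(36 + \left(4 + 3 + 6\right)^{2}\right)\right) = \left(-3\right)^{2} \left(14 + \left(36 + 13^{2}\right)\right) = 9 \left(14 + \left(36 + 169\right)\right) = 9 \left(14 + 205\right) = 9 \cdot 219 = 1971$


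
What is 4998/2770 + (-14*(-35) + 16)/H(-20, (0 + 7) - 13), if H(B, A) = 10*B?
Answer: -20101/27700 ≈ -0.72567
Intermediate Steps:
4998/2770 + (-14*(-35) + 16)/H(-20, (0 + 7) - 13) = 4998/2770 + (-14*(-35) + 16)/((10*(-20))) = 4998*(1/2770) + (490 + 16)/(-200) = 2499/1385 + 506*(-1/200) = 2499/1385 - 253/100 = -20101/27700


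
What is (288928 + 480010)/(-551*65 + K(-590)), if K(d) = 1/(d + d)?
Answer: -907346840/42261701 ≈ -21.470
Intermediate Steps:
K(d) = 1/(2*d)
(288928 + 480010)/(-551*65 + K(-590)) = (288928 + 480010)/(-551*65 + (½)/(-590)) = 768938/(-35815 + (½)*(-1/590)) = 768938/(-35815 - 1/1180) = 768938/(-42261701/1180) = 768938*(-1180/42261701) = -907346840/42261701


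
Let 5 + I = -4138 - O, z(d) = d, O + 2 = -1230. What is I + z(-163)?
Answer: -3074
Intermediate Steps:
O = -1232 (O = -2 - 1230 = -1232)
I = -2911 (I = -5 + (-4138 - 1*(-1232)) = -5 + (-4138 + 1232) = -5 - 2906 = -2911)
I + z(-163) = -2911 - 163 = -3074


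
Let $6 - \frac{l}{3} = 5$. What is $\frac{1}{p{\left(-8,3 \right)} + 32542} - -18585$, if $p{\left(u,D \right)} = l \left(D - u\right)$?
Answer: $\frac{605406376}{32575} \approx 18585.0$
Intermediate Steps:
$l = 3$ ($l = 18 - 15 = 3$)
$p{\left(u,D \right)} = - 3 u + 3 D$ ($p{\left(u,D \right)} = 3 \left(D - u\right) = - 3 u + 3 D$)
$\frac{1}{p{\left(-8,3 \right)} + 32542} - -18585 = \frac{1}{\left(\left(-3\right) \left(-8\right) + 3 \cdot 3\right) + 32542} - -18585 = \frac{1}{\left(24 + 9\right) + 32542} + 18585 = \frac{1}{33 + 32542} + 18585 = \frac{1}{32575} + 18585 = \frac{605406376}{32575}$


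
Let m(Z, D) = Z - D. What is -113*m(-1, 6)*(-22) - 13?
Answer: -17415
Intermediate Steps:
-113*m(-1, 6)*(-22) - 13 = -113*(-1 - 1*6)*(-22) - 13 = -113*(-1 - 6)*(-22) - 13 = -(-791)*(-22) - 13 = -113*154 - 13 = -17402 - 13 = -17415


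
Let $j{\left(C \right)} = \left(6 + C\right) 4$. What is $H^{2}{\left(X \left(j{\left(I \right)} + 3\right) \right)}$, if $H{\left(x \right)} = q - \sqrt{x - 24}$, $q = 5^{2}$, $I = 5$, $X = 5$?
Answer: $\left(25 - \sqrt{211}\right)^{2} \approx 109.71$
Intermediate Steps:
$q = 25$
$j{\left(C \right)} = 24 + 4 C$
$H{\left(x \right)} = 25 - \sqrt{-24 + x}$ ($H{\left(x \right)} = 25 - \sqrt{x - 24} = 25 - \sqrt{-24 + x}$)
$H^{2}{\left(X \left(j{\left(I \right)} + 3\right) \right)} = \left(25 - \sqrt{-24 + 5 \left(\left(24 + 4 \cdot 5\right) + 3\right)}\right)^{2} = \left(25 - \sqrt{-24 + 5 \left(\left(24 + 20\right) + 3\right)}\right)^{2} = \left(25 - \sqrt{-24 + 5 \left(44 + 3\right)}\right)^{2} = \left(25 - \sqrt{-24 + 5 \cdot 47}\right)^{2} = \left(25 - \sqrt{-24 + 235}\right)^{2} = \left(25 - \sqrt{211}\right)^{2}$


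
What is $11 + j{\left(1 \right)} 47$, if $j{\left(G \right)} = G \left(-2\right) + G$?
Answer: $-36$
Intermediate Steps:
$j{\left(G \right)} = - G$ ($j{\left(G \right)} = - 2 G + G = - G$)
$11 + j{\left(1 \right)} 47 = 11 + \left(-1\right) 1 \cdot 47 = 11 - 47 = -36$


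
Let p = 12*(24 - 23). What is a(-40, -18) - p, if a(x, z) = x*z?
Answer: 708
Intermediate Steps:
p = 12 (p = 12*1 = 12)
a(-40, -18) - p = -40*(-18) - 1*12 = 720 - 12 = 708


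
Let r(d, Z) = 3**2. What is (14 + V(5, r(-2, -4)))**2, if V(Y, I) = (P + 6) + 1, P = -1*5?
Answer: 256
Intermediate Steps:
P = -5
r(d, Z) = 9
V(Y, I) = 2 (V(Y, I) = (-5 + 6) + 1 = 1 + 1 = 2)
(14 + V(5, r(-2, -4)))**2 = (14 + 2)**2 = 16**2 = 256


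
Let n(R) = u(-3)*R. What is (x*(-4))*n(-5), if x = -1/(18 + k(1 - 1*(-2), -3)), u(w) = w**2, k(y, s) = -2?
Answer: -45/4 ≈ -11.250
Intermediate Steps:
n(R) = 9*R (n(R) = (-3)**2*R = 9*R)
x = -1/16 (x = -1/(18 - 2) = -1/16 ≈ -0.062500)
(x*(-4))*n(-5) = (-1/16*(-4))*(9*(-5)) = (1/4)*(-45) = -45/4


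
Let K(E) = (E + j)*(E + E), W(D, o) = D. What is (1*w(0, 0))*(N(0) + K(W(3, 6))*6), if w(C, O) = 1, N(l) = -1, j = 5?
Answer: 287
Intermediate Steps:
K(E) = 2*E*(5 + E) (K(E) = (E + 5)*(E + E) = (5 + E)*(2*E) = 2*E*(5 + E))
(1*w(0, 0))*(N(0) + K(W(3, 6))*6) = (1*1)*(-1 + (2*3*(5 + 3))*6) = 1*(-1 + (2*3*8)*6) = 1*(-1 + 48*6) = 1*(-1 + 288) = 1*287 = 287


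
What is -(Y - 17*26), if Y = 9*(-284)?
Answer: 2998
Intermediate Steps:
Y = -2556
-(Y - 17*26) = -(-2556 - 17*26) = -(-2556 - 1*442) = -(-2556 - 442) = -1*(-2998) = 2998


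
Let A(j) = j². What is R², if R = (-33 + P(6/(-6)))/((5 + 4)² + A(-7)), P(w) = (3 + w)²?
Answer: 841/16900 ≈ 0.049763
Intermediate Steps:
R = -29/130 (R = (-33 + (3 + 6/(-6))²)/((5 + 4)² + (-7)²) = (-33 + (3 + 6*(-⅙))²)/(9² + 49) = (-33 + (3 - 1)²)/(81 + 49) = (-33 + 2²)/130 = (-33 + 4)*(1/130) = -29*1/130 = -29/130 ≈ -0.22308)
R² = (-29/130)² = 841/16900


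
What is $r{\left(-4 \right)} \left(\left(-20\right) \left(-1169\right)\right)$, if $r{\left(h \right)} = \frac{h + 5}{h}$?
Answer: $-5845$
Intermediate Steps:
$r{\left(h \right)} = \frac{5 + h}{h}$
$r{\left(-4 \right)} \left(\left(-20\right) \left(-1169\right)\right) = \frac{5 - 4}{-4} \left(\left(-20\right) \left(-1169\right)\right) = \left(- \frac{1}{4}\right) 1 \cdot 23380 = \left(- \frac{1}{4}\right) 23380 = -5845$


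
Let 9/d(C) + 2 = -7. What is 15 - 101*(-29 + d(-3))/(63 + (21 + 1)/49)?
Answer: 195105/3109 ≈ 62.755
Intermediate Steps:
d(C) = -1 (d(C) = 9/(-2 - 7) = 9/(-9) = 9*(-1/9) = -1)
15 - 101*(-29 + d(-3))/(63 + (21 + 1)/49) = 15 - 101*(-29 - 1)/(63 + (21 + 1)/49) = 15 - (-3030)/(63 + 22*(1/49)) = 15 - (-3030)/(63 + 22/49) = 15 - (-3030)/3109/49 = 15 - (-3030)*49/3109 = 15 - 101*(-1470/3109) = 15 + 148470/3109 = 195105/3109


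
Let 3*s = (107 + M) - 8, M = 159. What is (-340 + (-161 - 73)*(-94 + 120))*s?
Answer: -552464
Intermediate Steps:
s = 86 (s = ((107 + 159) - 8)/3 = (266 - 8)/3 = (⅓)*258 = 86)
(-340 + (-161 - 73)*(-94 + 120))*s = (-340 + (-161 - 73)*(-94 + 120))*86 = (-340 - 234*26)*86 = (-340 - 6084)*86 = -6424*86 = -552464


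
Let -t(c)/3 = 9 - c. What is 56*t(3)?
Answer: -1008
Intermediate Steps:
t(c) = -27 + 3*c (t(c) = -3*(9 - c) = -27 + 3*c)
56*t(3) = 56*(-27 + 3*3) = 56*(-27 + 9) = 56*(-18) = -1008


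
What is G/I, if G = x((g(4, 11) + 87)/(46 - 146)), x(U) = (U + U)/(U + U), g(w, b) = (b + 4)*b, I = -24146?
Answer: -1/24146 ≈ -4.1415e-5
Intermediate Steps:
g(w, b) = b*(4 + b) (g(w, b) = (4 + b)*b = b*(4 + b))
x(U) = 1 (x(U) = (2*U)/((2*U)) = (2*U)*(1/(2*U)) = 1)
G = 1
G/I = 1/(-24146) = 1*(-1/24146) = -1/24146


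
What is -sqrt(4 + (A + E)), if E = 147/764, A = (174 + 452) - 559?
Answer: -sqrt(10388681)/382 ≈ -8.4376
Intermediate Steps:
A = 67 (A = 626 - 559 = 67)
E = 147/764 (E = 147*(1/764) = 147/764 ≈ 0.19241)
-sqrt(4 + (A + E)) = -sqrt(4 + (67 + 147/764)) = -sqrt(4 + 51335/764) = -sqrt(54391/764) = -sqrt(10388681)/382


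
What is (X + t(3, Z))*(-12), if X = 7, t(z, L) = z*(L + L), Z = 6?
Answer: -516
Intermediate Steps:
t(z, L) = 2*L*z (t(z, L) = z*(2*L) = 2*L*z)
(X + t(3, Z))*(-12) = (7 + 2*6*3)*(-12) = (7 + 36)*(-12) = 43*(-12) = -516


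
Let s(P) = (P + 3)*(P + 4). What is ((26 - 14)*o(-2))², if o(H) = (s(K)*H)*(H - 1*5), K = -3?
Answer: 0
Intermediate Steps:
s(P) = (3 + P)*(4 + P)
o(H) = 0 (o(H) = ((12 + (-3)² + 7*(-3))*H)*(H - 1*5) = ((12 + 9 - 21)*H)*(H - 5) = (0*H)*(-5 + H) = 0*(-5 + H) = 0)
((26 - 14)*o(-2))² = ((26 - 14)*0)² = (12*0)² = 0² = 0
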